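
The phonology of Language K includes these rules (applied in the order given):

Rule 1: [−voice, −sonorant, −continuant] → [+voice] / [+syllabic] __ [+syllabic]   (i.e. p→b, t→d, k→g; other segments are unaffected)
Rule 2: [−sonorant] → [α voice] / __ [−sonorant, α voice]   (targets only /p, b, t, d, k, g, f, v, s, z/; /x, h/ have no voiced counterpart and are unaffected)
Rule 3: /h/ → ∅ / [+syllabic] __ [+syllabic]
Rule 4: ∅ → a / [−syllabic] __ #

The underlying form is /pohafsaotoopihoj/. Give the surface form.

Rule 1 (intervocalic voicing): /t/ is a voiceless stop between vowels /o/ and /o/, so it voices to [d]. /p/ is a voiceless stop between vowels /o/ and /i/, so it voices to [b]. /pohafsaotoopihoj/ → pohafsaodoobihoj.
Rule 2 (regressive voicing assimilation): no segment meets the environment; /pohafsaodoobihoj/ is unchanged.
Rule 3 (intervocalic h-deletion): /h/ occurs between vowels /o/ and /a/, so it deletes. /h/ occurs between vowels /i/ and /o/, so it deletes. /pohafsaodoobihoj/ → poafsaodoobioj.
Rule 4 (final a-epenthesis): the form ends in the consonant /j/, so [a] is inserted word-finally. /poafsaodoobioj/ → poafsaodoobioja.

poafsaodoobioja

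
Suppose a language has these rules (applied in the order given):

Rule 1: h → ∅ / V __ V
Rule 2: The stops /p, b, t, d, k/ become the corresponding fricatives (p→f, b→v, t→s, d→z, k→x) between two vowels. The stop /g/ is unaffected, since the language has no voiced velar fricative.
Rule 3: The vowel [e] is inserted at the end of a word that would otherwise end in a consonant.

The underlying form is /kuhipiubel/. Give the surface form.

kuifiuvele

Rule 1 (intervocalic h-deletion): /h/ occurs between vowels /u/ and /i/, so it deletes. /kuhipiubel/ → kuipiubel.
Rule 2 (intervocalic spirantization): /p/ is a stop between vowels /i/ and /i/, so it spirantizes to the fricative [f]. /b/ is a stop between vowels /u/ and /e/, so it spirantizes to the fricative [v]. /kuipiubel/ → kuifiuvel.
Rule 3 (final e-epenthesis): the form ends in the consonant /l/, so [e] is inserted word-finally. /kuifiuvel/ → kuifiuvele.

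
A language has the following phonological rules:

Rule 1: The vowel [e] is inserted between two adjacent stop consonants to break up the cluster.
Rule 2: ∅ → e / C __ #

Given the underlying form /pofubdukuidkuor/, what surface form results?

pofubedukuidekuore

Rule 1 (stop-cluster e-epenthesis): /b/ and /d/ form a stop–stop cluster, so [e] is inserted between them. /d/ and /k/ form a stop–stop cluster, so [e] is inserted between them. /pofubdukuidkuor/ → pofubedukuidekuor.
Rule 2 (final e-epenthesis): the form ends in the consonant /r/, so [e] is inserted word-finally. /pofubedukuidekuor/ → pofubedukuidekuore.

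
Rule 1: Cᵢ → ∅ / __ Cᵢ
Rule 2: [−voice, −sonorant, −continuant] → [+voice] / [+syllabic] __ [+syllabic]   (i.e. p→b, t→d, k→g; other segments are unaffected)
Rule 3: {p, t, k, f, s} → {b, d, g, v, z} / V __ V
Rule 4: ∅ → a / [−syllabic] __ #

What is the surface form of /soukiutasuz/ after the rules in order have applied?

sougiudazuza

Rule 1 (degemination): no segment meets the environment; /soukiutasuz/ is unchanged.
Rule 2 (intervocalic voicing): /k/ is a voiceless stop between vowels /u/ and /i/, so it voices to [g]. /t/ is a voiceless stop between vowels /u/ and /a/, so it voices to [d]. /soukiutasuz/ → sougiudasuz.
Rule 3 (intervocalic voicing): /s/ is a voiceless obstruent between vowels /a/ and /u/, so it voices to [z]. /sougiudasuz/ → sougiudazuz.
Rule 4 (final a-epenthesis): the form ends in the consonant /z/, so [a] is inserted word-finally. /sougiudazuz/ → sougiudazuza.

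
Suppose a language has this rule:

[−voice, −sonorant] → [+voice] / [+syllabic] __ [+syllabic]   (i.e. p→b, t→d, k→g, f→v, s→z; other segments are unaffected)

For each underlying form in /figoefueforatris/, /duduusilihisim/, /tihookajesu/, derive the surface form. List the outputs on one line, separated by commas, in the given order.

/figoefueforatris/: /f/ is a voiceless obstruent between vowels /e/ and /u/, so it voices to [v]. /f/ is a voiceless obstruent between vowels /e/ and /o/, so it voices to [v]. → [figoevuevoratris].
/duduusilihisim/: /s/ is a voiceless obstruent between vowels /u/ and /i/, so it voices to [z]. /s/ is a voiceless obstruent between vowels /i/ and /i/, so it voices to [z]. → [duduuzilihizim].
/tihookajesu/: /k/ is a voiceless obstruent between vowels /o/ and /a/, so it voices to [g]. /s/ is a voiceless obstruent between vowels /e/ and /u/, so it voices to [z]. → [tihoogajezu].

figoevuevoratris, duduuzilihizim, tihoogajezu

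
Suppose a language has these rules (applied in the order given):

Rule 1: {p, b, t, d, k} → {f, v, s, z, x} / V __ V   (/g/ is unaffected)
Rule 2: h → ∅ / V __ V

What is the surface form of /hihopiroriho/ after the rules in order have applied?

Rule 1 (intervocalic spirantization): /p/ is a stop between vowels /o/ and /i/, so it spirantizes to the fricative [f]. /hihopiroriho/ → hihofiroriho.
Rule 2 (intervocalic h-deletion): /h/ occurs between vowels /i/ and /o/, so it deletes. /h/ occurs between vowels /i/ and /o/, so it deletes. /hihofiroriho/ → hiofirorio.

hiofirorio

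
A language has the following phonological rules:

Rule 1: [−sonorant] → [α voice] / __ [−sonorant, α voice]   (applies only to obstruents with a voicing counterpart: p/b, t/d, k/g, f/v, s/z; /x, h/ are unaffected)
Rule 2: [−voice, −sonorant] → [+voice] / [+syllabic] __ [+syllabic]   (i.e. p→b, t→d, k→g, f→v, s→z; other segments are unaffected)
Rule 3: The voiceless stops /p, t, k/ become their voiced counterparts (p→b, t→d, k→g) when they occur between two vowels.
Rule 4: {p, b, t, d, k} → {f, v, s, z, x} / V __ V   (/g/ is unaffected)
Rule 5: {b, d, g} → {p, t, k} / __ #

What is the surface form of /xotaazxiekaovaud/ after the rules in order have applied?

Rule 1 (regressive voicing assimilation): /z/ precedes the voiceless obstruent /x/, so it devoices to [s] by assimilation. /xotaazxiekaovaud/ → xotaasxiekaovaud.
Rule 2 (intervocalic voicing): /t/ is a voiceless obstruent between vowels /o/ and /a/, so it voices to [d]. /k/ is a voiceless obstruent between vowels /e/ and /a/, so it voices to [g]. /xotaasxiekaovaud/ → xodaasxiegaovaud.
Rule 3 (intervocalic voicing): no segment meets the environment; /xodaasxiegaovaud/ is unchanged.
Rule 4 (intervocalic spirantization): /d/ is a stop between vowels /o/ and /a/, so it spirantizes to the fricative [z]. /xodaasxiegaovaud/ → xozaasxiegaovaud.
Rule 5 (final devoicing): /d/ is a voiced stop in word-final position, so it devoices to [t]. /xozaasxiegaovaud/ → xozaasxiegaovaut.

xozaasxiegaovaut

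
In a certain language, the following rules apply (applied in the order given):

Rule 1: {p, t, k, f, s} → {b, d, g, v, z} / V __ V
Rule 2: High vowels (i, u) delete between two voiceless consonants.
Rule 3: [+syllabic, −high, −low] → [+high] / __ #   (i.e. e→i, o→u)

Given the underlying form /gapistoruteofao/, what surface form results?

Rule 1 (intervocalic voicing): /p/ is a voiceless obstruent between vowels /a/ and /i/, so it voices to [b]. /t/ is a voiceless obstruent between vowels /u/ and /e/, so it voices to [d]. /f/ is a voiceless obstruent between vowels /o/ and /a/, so it voices to [v]. /gapistoruteofao/ → gabistorudeovao.
Rule 2 (high vowel syncope): no segment meets the environment; /gabistorudeovao/ is unchanged.
Rule 3 (final vowel raising): /o/ is a mid vowel in word-final position, so it raises to [u]. /gabistorudeovao/ → gabistorudeovau.

gabistorudeovau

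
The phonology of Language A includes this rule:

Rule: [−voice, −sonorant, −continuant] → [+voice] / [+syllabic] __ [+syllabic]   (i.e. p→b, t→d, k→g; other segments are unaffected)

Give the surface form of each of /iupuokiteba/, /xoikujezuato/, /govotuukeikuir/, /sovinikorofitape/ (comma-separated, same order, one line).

iubuogideba, xoigujezuado, govoduugeiguir, sovinigorofidabe

/iupuokiteba/: /p/ is a voiceless stop between vowels /u/ and /u/, so it voices to [b]. /k/ is a voiceless stop between vowels /o/ and /i/, so it voices to [g]. /t/ is a voiceless stop between vowels /i/ and /e/, so it voices to [d]. → [iubuogideba].
/xoikujezuato/: /k/ is a voiceless stop between vowels /i/ and /u/, so it voices to [g]. /t/ is a voiceless stop between vowels /a/ and /o/, so it voices to [d]. → [xoigujezuado].
/govotuukeikuir/: /t/ is a voiceless stop between vowels /o/ and /u/, so it voices to [d]. /k/ is a voiceless stop between vowels /u/ and /e/, so it voices to [g]. /k/ is a voiceless stop between vowels /i/ and /u/, so it voices to [g]. → [govoduugeiguir].
/sovinikorofitape/: /k/ is a voiceless stop between vowels /i/ and /o/, so it voices to [g]. /t/ is a voiceless stop between vowels /i/ and /a/, so it voices to [d]. /p/ is a voiceless stop between vowels /a/ and /e/, so it voices to [b]. → [sovinigorofidabe].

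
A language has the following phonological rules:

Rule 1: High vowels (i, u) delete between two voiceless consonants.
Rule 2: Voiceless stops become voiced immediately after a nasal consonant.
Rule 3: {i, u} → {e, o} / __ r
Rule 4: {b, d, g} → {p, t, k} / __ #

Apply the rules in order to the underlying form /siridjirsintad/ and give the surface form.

seridjersindat

Rule 1 (high vowel syncope): no segment meets the environment; /siridjirsintad/ is unchanged.
Rule 2 (post-nasal voicing): /t/ is a voiceless stop immediately after the nasal /n/, so it voices to [d]. /siridjirsintad/ → siridjirsindad.
Rule 3 (pre-rhotic lowering): /i/ is a high vowel immediately before /r/, so it lowers to [e]. /i/ is a high vowel immediately before /r/, so it lowers to [e]. /siridjirsindad/ → seridjersindad.
Rule 4 (final devoicing): /d/ is a voiced stop in word-final position, so it devoices to [t]. /seridjersindad/ → seridjersindat.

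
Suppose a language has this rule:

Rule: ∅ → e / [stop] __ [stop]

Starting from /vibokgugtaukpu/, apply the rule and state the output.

/k/ and /g/ form a stop–stop cluster, so [e] is inserted between them.
/g/ and /t/ form a stop–stop cluster, so [e] is inserted between them.
/k/ and /p/ form a stop–stop cluster, so [e] is inserted between them.
Surface form: [vibokegugetaukepu].

vibokegugetaukepu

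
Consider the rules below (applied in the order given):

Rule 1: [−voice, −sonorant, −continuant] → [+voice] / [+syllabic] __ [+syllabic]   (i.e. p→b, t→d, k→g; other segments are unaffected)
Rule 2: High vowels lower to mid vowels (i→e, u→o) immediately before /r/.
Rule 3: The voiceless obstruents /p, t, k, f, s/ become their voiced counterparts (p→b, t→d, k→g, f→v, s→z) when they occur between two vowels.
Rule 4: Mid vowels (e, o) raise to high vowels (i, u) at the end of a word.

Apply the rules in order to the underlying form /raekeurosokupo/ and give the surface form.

raegeorozogubu

Rule 1 (intervocalic voicing): /k/ is a voiceless stop between vowels /e/ and /e/, so it voices to [g]. /k/ is a voiceless stop between vowels /o/ and /u/, so it voices to [g]. /p/ is a voiceless stop between vowels /u/ and /o/, so it voices to [b]. /raekeurosokupo/ → raegeurosogubo.
Rule 2 (pre-rhotic lowering): /u/ is a high vowel immediately before /r/, so it lowers to [o]. /raegeurosogubo/ → raegeorosogubo.
Rule 3 (intervocalic voicing): /s/ is a voiceless obstruent between vowels /o/ and /o/, so it voices to [z]. /raegeorosogubo/ → raegeorozogubo.
Rule 4 (final vowel raising): /o/ is a mid vowel in word-final position, so it raises to [u]. /raegeorozogubo/ → raegeorozogubu.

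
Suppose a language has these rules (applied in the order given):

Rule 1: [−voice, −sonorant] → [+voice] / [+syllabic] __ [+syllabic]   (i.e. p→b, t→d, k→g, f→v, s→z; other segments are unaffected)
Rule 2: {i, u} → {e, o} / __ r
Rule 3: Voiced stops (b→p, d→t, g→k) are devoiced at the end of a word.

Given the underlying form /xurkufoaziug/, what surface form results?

Rule 1 (intervocalic voicing): /f/ is a voiceless obstruent between vowels /u/ and /o/, so it voices to [v]. /xurkufoaziug/ → xurkuvoaziug.
Rule 2 (pre-rhotic lowering): /u/ is a high vowel immediately before /r/, so it lowers to [o]. /xurkuvoaziug/ → xorkuvoaziug.
Rule 3 (final devoicing): /g/ is a voiced stop in word-final position, so it devoices to [k]. /xorkuvoaziug/ → xorkuvoaziuk.

xorkuvoaziuk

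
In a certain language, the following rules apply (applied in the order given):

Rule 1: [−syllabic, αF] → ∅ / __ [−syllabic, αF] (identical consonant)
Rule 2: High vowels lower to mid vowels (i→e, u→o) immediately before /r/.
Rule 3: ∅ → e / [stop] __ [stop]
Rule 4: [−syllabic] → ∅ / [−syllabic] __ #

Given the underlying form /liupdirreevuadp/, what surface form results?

liupedereevuadep

Rule 1 (degemination): /rr/ is a geminate; the first /r/ deletes. /liupdirreevuadp/ → liupdireevuadp.
Rule 2 (pre-rhotic lowering): /i/ is a high vowel immediately before /r/, so it lowers to [e]. /liupdireevuadp/ → liupdereevuadp.
Rule 3 (stop-cluster e-epenthesis): /p/ and /d/ form a stop–stop cluster, so [e] is inserted between them. /d/ and /p/ form a stop–stop cluster, so [e] is inserted between them. /liupdereevuadp/ → liupedereevuadep.
Rule 4 (final cluster simplification): no segment meets the environment; /liupedereevuadep/ is unchanged.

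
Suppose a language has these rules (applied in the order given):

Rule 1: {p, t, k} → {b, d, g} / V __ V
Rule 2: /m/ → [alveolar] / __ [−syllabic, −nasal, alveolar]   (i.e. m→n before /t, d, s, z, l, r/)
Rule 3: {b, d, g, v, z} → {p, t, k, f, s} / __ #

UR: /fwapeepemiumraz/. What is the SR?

fwabeebemiunras

Rule 1 (intervocalic voicing): /p/ is a voiceless stop between vowels /a/ and /e/, so it voices to [b]. /p/ is a voiceless stop between vowels /e/ and /e/, so it voices to [b]. /fwapeepemiumraz/ → fwabeebemiumraz.
Rule 2 (nasal place assimilation): /m/ precedes the alveolar consonant /r/, so it assimilates in place to [n]. /fwabeebemiumraz/ → fwabeebemiunraz.
Rule 3 (final devoicing): /z/ is a voiced obstruent in word-final position, so it devoices to [s]. /fwabeebemiunraz/ → fwabeebemiunras.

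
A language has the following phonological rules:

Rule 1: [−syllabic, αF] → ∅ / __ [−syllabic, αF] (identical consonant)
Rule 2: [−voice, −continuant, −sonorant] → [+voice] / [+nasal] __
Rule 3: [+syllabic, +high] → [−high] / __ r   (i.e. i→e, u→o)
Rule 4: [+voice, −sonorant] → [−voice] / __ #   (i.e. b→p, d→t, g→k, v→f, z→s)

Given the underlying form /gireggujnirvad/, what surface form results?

geregujnervat

Rule 1 (degemination): /gg/ is a geminate; the first /g/ deletes. /gireggujnirvad/ → giregujnirvad.
Rule 2 (post-nasal voicing): no segment meets the environment; /giregujnirvad/ is unchanged.
Rule 3 (pre-rhotic lowering): /i/ is a high vowel immediately before /r/, so it lowers to [e]. /i/ is a high vowel immediately before /r/, so it lowers to [e]. /giregujnirvad/ → geregujnervad.
Rule 4 (final devoicing): /d/ is a voiced obstruent in word-final position, so it devoices to [t]. /geregujnervad/ → geregujnervat.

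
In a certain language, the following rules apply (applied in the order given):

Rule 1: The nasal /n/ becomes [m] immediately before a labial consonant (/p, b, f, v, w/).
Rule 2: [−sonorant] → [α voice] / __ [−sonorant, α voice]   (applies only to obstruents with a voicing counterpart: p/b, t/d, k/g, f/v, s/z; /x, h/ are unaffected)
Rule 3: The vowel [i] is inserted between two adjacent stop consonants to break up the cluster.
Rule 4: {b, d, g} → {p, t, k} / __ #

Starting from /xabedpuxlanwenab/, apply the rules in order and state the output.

xabetipuxlamwenap

Rule 1 (nasal place assimilation): /n/ precedes the labial consonant /w/, so it assimilates in place to [m]. /xabedpuxlanwenab/ → xabedpuxlamwenab.
Rule 2 (regressive voicing assimilation): /d/ precedes the voiceless obstruent /p/, so it devoices to [t] by assimilation. /xabedpuxlamwenab/ → xabetpuxlamwenab.
Rule 3 (stop-cluster i-epenthesis): /t/ and /p/ form a stop–stop cluster, so [i] is inserted between them. /xabetpuxlamwenab/ → xabetipuxlamwenab.
Rule 4 (final devoicing): /b/ is a voiced stop in word-final position, so it devoices to [p]. /xabetipuxlamwenab/ → xabetipuxlamwenap.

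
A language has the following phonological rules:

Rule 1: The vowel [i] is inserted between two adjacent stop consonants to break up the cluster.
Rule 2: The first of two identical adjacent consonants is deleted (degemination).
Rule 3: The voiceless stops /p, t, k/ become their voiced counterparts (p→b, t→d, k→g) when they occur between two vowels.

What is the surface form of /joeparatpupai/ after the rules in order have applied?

Rule 1 (stop-cluster i-epenthesis): /t/ and /p/ form a stop–stop cluster, so [i] is inserted between them. /joeparatpupai/ → joeparatipupai.
Rule 2 (degemination): no segment meets the environment; /joeparatipupai/ is unchanged.
Rule 3 (intervocalic voicing): /p/ is a voiceless stop between vowels /e/ and /a/, so it voices to [b]. /t/ is a voiceless stop between vowels /a/ and /i/, so it voices to [d]. /p/ is a voiceless stop between vowels /i/ and /u/, so it voices to [b]. /p/ is a voiceless stop between vowels /u/ and /a/, so it voices to [b]. /joeparatipupai/ → joebaradibubai.

joebaradibubai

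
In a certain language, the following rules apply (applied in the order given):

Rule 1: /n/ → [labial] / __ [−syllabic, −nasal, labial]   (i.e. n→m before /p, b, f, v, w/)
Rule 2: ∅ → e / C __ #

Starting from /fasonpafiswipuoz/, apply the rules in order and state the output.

Rule 1 (nasal place assimilation): /n/ precedes the labial consonant /p/, so it assimilates in place to [m]. /fasonpafiswipuoz/ → fasompafiswipuoz.
Rule 2 (final e-epenthesis): the form ends in the consonant /z/, so [e] is inserted word-finally. /fasompafiswipuoz/ → fasompafiswipuoze.

fasompafiswipuoze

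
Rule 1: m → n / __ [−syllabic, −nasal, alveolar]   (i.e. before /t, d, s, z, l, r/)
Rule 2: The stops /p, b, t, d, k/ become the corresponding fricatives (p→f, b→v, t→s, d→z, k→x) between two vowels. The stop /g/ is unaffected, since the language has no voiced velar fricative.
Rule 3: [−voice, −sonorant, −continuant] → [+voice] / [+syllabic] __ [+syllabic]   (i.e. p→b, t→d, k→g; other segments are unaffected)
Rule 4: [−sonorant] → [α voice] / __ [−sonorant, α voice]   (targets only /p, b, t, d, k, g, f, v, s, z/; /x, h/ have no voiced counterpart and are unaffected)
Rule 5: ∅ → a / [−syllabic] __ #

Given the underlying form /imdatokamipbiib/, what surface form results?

Rule 1 (nasal place assimilation): /m/ precedes the alveolar consonant /d/, so it assimilates in place to [n]. /imdatokamipbiib/ → indatokamipbiib.
Rule 2 (intervocalic spirantization): /t/ is a stop between vowels /a/ and /o/, so it spirantizes to the fricative [s]. /k/ is a stop between vowels /o/ and /a/, so it spirantizes to the fricative [x]. /indatokamipbiib/ → indasoxamipbiib.
Rule 3 (intervocalic voicing): no segment meets the environment; /indasoxamipbiib/ is unchanged.
Rule 4 (regressive voicing assimilation): /p/ precedes the voiced obstruent /b/, so it voices to [b] by assimilation. /indasoxamipbiib/ → indasoxamibbiib.
Rule 5 (final a-epenthesis): the form ends in the consonant /b/, so [a] is inserted word-finally. /indasoxamibbiib/ → indasoxamibbiiba.

indasoxamibbiiba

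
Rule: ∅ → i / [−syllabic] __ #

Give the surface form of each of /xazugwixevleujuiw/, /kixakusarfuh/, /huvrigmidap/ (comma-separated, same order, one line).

xazugwixevleujuiwi, kixakusarfuhi, huvrigmidapi

/xazugwixevleujuiw/: the form ends in the consonant /w/, so [i] is inserted word-finally. → [xazugwixevleujuiwi].
/kixakusarfuh/: the form ends in the consonant /h/, so [i] is inserted word-finally. → [kixakusarfuhi].
/huvrigmidap/: the form ends in the consonant /p/, so [i] is inserted word-finally. → [huvrigmidapi].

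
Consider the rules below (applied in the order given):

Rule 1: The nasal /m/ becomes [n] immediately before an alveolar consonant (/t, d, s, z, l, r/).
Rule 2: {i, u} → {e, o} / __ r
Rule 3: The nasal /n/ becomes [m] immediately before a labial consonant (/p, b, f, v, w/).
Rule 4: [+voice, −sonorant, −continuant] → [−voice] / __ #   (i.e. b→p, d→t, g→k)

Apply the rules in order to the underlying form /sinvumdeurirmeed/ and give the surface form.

Rule 1 (nasal place assimilation): /m/ precedes the alveolar consonant /d/, so it assimilates in place to [n]. /sinvumdeurirmeed/ → sinvundeurirmeed.
Rule 2 (pre-rhotic lowering): /u/ is a high vowel immediately before /r/, so it lowers to [o]. /i/ is a high vowel immediately before /r/, so it lowers to [e]. /sinvundeurirmeed/ → sinvundeorermeed.
Rule 3 (nasal place assimilation): /n/ precedes the labial consonant /v/, so it assimilates in place to [m]. /sinvundeorermeed/ → simvundeorermeed.
Rule 4 (final devoicing): /d/ is a voiced stop in word-final position, so it devoices to [t]. /simvundeorermeed/ → simvundeorermeet.

simvundeorermeet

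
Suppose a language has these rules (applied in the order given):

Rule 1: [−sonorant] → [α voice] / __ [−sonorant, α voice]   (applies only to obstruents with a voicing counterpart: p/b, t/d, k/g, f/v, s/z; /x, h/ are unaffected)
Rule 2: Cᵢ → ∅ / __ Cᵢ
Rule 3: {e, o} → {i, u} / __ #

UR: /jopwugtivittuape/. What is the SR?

Rule 1 (regressive voicing assimilation): /g/ precedes the voiceless obstruent /t/, so it devoices to [k] by assimilation. /jopwugtivittuape/ → jopwuktivittuape.
Rule 2 (degemination): /tt/ is a geminate; the first /t/ deletes. /jopwuktivittuape/ → jopwuktivituape.
Rule 3 (final vowel raising): /e/ is a mid vowel in word-final position, so it raises to [i]. /jopwuktivituape/ → jopwuktivituapi.

jopwuktivituapi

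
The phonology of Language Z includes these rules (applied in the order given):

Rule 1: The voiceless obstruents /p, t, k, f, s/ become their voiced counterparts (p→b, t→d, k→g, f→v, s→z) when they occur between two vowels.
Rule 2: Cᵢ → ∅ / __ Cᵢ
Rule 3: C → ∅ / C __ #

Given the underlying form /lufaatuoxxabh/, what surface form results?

Rule 1 (intervocalic voicing): /f/ is a voiceless obstruent between vowels /u/ and /a/, so it voices to [v]. /t/ is a voiceless obstruent between vowels /a/ and /u/, so it voices to [d]. /lufaatuoxxabh/ → luvaaduoxxabh.
Rule 2 (degemination): /xx/ is a geminate; the first /x/ deletes. /luvaaduoxxabh/ → luvaaduoxabh.
Rule 3 (final cluster simplification): /h/ is the second consonant of a word-final cluster /bh/, so it deletes. /luvaaduoxabh/ → luvaaduoxab.

luvaaduoxab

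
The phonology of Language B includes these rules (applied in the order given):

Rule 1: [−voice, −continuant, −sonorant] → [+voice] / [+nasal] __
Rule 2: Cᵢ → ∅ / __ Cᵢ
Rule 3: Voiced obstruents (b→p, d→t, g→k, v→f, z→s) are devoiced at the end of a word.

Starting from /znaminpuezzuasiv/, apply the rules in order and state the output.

Rule 1 (post-nasal voicing): /p/ is a voiceless stop immediately after the nasal /n/, so it voices to [b]. /znaminpuezzuasiv/ → znaminbuezzuasiv.
Rule 2 (degemination): /zz/ is a geminate; the first /z/ deletes. /znaminbuezzuasiv/ → znaminbuezuasiv.
Rule 3 (final devoicing): /v/ is a voiced obstruent in word-final position, so it devoices to [f]. /znaminbuezuasiv/ → znaminbuezuasif.

znaminbuezuasif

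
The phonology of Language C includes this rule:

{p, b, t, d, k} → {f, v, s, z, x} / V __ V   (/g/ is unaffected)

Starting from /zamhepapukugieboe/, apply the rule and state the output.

/p/ is a stop between vowels /e/ and /a/, so it spirantizes to the fricative [f].
/p/ is a stop between vowels /a/ and /u/, so it spirantizes to the fricative [f].
/k/ is a stop between vowels /u/ and /u/, so it spirantizes to the fricative [x].
/b/ is a stop between vowels /e/ and /o/, so it spirantizes to the fricative [v].
Surface form: [zamhefafuxugievoe].

zamhefafuxugievoe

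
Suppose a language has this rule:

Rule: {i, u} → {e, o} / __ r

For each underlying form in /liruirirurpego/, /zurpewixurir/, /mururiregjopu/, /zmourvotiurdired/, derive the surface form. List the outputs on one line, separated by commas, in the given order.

/liruirirurpego/: /i/ is a high vowel immediately before /r/, so it lowers to [e]. /i/ is a high vowel immediately before /r/, so it lowers to [e]. /i/ is a high vowel immediately before /r/, so it lowers to [e]. /u/ is a high vowel immediately before /r/, so it lowers to [o]. → [leruererorpego].
/zurpewixurir/: /u/ is a high vowel immediately before /r/, so it lowers to [o]. /u/ is a high vowel immediately before /r/, so it lowers to [o]. /i/ is a high vowel immediately before /r/, so it lowers to [e]. → [zorpewixorer].
/mururiregjopu/: /u/ is a high vowel immediately before /r/, so it lowers to [o]. /u/ is a high vowel immediately before /r/, so it lowers to [o]. /i/ is a high vowel immediately before /r/, so it lowers to [e]. → [mororeregjopu].
/zmourvotiurdired/: /u/ is a high vowel immediately before /r/, so it lowers to [o]. /u/ is a high vowel immediately before /r/, so it lowers to [o]. /i/ is a high vowel immediately before /r/, so it lowers to [e]. → [zmoorvotiordered].

leruererorpego, zorpewixorer, mororeregjopu, zmoorvotiordered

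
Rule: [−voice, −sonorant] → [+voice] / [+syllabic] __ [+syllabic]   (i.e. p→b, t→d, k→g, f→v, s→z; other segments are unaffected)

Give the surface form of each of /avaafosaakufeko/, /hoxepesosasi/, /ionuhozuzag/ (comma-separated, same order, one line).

/avaafosaakufeko/: /f/ is a voiceless obstruent between vowels /a/ and /o/, so it voices to [v]. /s/ is a voiceless obstruent between vowels /o/ and /a/, so it voices to [z]. /k/ is a voiceless obstruent between vowels /a/ and /u/, so it voices to [g]. /f/ is a voiceless obstruent between vowels /u/ and /e/, so it voices to [v]. /k/ is a voiceless obstruent between vowels /e/ and /o/, so it voices to [g]. → [avaavozaaguvego].
/hoxepesosasi/: /p/ is a voiceless obstruent between vowels /e/ and /e/, so it voices to [b]. /s/ is a voiceless obstruent between vowels /e/ and /o/, so it voices to [z]. /s/ is a voiceless obstruent between vowels /o/ and /a/, so it voices to [z]. /s/ is a voiceless obstruent between vowels /a/ and /i/, so it voices to [z]. → [hoxebezozazi].
/ionuhozuzag/: the rule's environment is not met; surfaces unchanged as [ionuhozuzag].

avaavozaaguvego, hoxebezozazi, ionuhozuzag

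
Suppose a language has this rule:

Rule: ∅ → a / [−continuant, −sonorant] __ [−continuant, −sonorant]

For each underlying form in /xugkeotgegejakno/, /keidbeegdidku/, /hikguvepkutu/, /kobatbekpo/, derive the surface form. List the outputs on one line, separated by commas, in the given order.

/xugkeotgegejakno/: /g/ and /k/ form a stop–stop cluster, so [a] is inserted between them. /t/ and /g/ form a stop–stop cluster, so [a] is inserted between them. → [xugakeotagegejakno].
/keidbeegdidku/: /d/ and /b/ form a stop–stop cluster, so [a] is inserted between them. /g/ and /d/ form a stop–stop cluster, so [a] is inserted between them. /d/ and /k/ form a stop–stop cluster, so [a] is inserted between them. → [keidabeegadidaku].
/hikguvepkutu/: /k/ and /g/ form a stop–stop cluster, so [a] is inserted between them. /p/ and /k/ form a stop–stop cluster, so [a] is inserted between them. → [hikaguvepakutu].
/kobatbekpo/: /t/ and /b/ form a stop–stop cluster, so [a] is inserted between them. /k/ and /p/ form a stop–stop cluster, so [a] is inserted between them. → [kobatabekapo].

xugakeotagegejakno, keidabeegadidaku, hikaguvepakutu, kobatabekapo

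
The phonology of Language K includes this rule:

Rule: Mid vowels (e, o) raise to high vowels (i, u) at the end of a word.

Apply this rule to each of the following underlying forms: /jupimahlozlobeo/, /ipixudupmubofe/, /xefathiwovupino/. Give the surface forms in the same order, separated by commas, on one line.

/jupimahlozlobeo/: /o/ is a mid vowel in word-final position, so it raises to [u]. → [jupimahlozlobeu].
/ipixudupmubofe/: /e/ is a mid vowel in word-final position, so it raises to [i]. → [ipixudupmubofi].
/xefathiwovupino/: /o/ is a mid vowel in word-final position, so it raises to [u]. → [xefathiwovupinu].

jupimahlozlobeu, ipixudupmubofi, xefathiwovupinu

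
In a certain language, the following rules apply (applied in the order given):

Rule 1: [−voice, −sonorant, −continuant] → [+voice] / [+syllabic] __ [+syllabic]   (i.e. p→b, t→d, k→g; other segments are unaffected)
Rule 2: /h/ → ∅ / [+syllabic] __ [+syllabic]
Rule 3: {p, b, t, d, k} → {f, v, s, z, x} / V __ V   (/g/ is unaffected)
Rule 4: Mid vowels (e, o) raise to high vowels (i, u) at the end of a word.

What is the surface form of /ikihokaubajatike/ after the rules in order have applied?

Rule 1 (intervocalic voicing): /k/ is a voiceless stop between vowels /i/ and /i/, so it voices to [g]. /k/ is a voiceless stop between vowels /o/ and /a/, so it voices to [g]. /t/ is a voiceless stop between vowels /a/ and /i/, so it voices to [d]. /k/ is a voiceless stop between vowels /i/ and /e/, so it voices to [g]. /ikihokaubajatike/ → igihogaubajadige.
Rule 2 (intervocalic h-deletion): /h/ occurs between vowels /i/ and /o/, so it deletes. /igihogaubajadige/ → igiogaubajadige.
Rule 3 (intervocalic spirantization): /b/ is a stop between vowels /u/ and /a/, so it spirantizes to the fricative [v]. /d/ is a stop between vowels /a/ and /i/, so it spirantizes to the fricative [z]. /igiogaubajadige/ → igiogauvajazige.
Rule 4 (final vowel raising): /e/ is a mid vowel in word-final position, so it raises to [i]. /igiogauvajazige/ → igiogauvajazigi.

igiogauvajazigi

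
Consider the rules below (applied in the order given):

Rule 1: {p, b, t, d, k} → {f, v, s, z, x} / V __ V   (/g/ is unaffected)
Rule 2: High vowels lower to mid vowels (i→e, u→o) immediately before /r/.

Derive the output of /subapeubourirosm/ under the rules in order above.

suvafeuvoorerosm

Rule 1 (intervocalic spirantization): /b/ is a stop between vowels /u/ and /a/, so it spirantizes to the fricative [v]. /p/ is a stop between vowels /a/ and /e/, so it spirantizes to the fricative [f]. /b/ is a stop between vowels /u/ and /o/, so it spirantizes to the fricative [v]. /subapeubourirosm/ → suvafeuvourirosm.
Rule 2 (pre-rhotic lowering): /u/ is a high vowel immediately before /r/, so it lowers to [o]. /i/ is a high vowel immediately before /r/, so it lowers to [e]. /suvafeuvourirosm/ → suvafeuvoorerosm.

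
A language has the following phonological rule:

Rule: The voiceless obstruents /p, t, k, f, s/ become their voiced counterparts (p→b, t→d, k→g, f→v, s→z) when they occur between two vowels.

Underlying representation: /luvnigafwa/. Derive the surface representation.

luvnigafwa

No segment of /luvnigafwa/ meets the structural description of the rule, so the form surfaces unchanged.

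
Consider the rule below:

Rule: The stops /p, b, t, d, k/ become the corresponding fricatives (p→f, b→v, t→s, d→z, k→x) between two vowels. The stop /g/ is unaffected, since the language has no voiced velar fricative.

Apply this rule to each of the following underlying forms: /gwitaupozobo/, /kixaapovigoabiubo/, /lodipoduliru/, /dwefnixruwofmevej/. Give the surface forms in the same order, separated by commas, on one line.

gwisaufozovo, kixaafovigoaviuvo, lozifozuliru, dwefnixruwofmevej

/gwitaupozobo/: /t/ is a stop between vowels /i/ and /a/, so it spirantizes to the fricative [s]. /p/ is a stop between vowels /u/ and /o/, so it spirantizes to the fricative [f]. /b/ is a stop between vowels /o/ and /o/, so it spirantizes to the fricative [v]. → [gwisaufozovo].
/kixaapovigoabiubo/: /p/ is a stop between vowels /a/ and /o/, so it spirantizes to the fricative [f]. /b/ is a stop between vowels /a/ and /i/, so it spirantizes to the fricative [v]. /b/ is a stop between vowels /u/ and /o/, so it spirantizes to the fricative [v]. → [kixaafovigoaviuvo].
/lodipoduliru/: /d/ is a stop between vowels /o/ and /i/, so it spirantizes to the fricative [z]. /p/ is a stop between vowels /i/ and /o/, so it spirantizes to the fricative [f]. /d/ is a stop between vowels /o/ and /u/, so it spirantizes to the fricative [z]. → [lozifozuliru].
/dwefnixruwofmevej/: the rule's environment is not met; surfaces unchanged as [dwefnixruwofmevej].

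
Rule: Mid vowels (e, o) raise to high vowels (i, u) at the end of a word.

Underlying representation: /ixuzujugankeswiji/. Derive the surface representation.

No segment of /ixuzujugankeswiji/ meets the structural description of the rule, so the form surfaces unchanged.

ixuzujugankeswiji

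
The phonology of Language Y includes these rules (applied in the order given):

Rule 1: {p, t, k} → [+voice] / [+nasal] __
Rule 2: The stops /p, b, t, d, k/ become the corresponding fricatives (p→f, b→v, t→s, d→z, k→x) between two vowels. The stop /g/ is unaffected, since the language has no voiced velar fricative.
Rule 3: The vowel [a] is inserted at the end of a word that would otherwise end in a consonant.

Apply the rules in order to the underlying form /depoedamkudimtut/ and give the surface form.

defoezamguzimduta

Rule 1 (post-nasal voicing): /k/ is a voiceless stop immediately after the nasal /m/, so it voices to [g]. /t/ is a voiceless stop immediately after the nasal /m/, so it voices to [d]. /depoedamkudimtut/ → depoedamgudimdut.
Rule 2 (intervocalic spirantization): /p/ is a stop between vowels /e/ and /o/, so it spirantizes to the fricative [f]. /d/ is a stop between vowels /e/ and /a/, so it spirantizes to the fricative [z]. /d/ is a stop between vowels /u/ and /i/, so it spirantizes to the fricative [z]. /depoedamgudimdut/ → defoezamguzimdut.
Rule 3 (final a-epenthesis): the form ends in the consonant /t/, so [a] is inserted word-finally. /defoezamguzimdut/ → defoezamguzimduta.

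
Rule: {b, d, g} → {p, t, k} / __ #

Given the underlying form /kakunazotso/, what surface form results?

No segment of /kakunazotso/ meets the structural description of the rule, so the form surfaces unchanged.

kakunazotso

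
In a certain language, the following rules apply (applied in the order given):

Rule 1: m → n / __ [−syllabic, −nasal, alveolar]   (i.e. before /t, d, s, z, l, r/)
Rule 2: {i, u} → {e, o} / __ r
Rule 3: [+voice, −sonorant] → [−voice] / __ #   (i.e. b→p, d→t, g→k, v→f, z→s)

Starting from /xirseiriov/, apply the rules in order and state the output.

xerseeriof

Rule 1 (nasal place assimilation): no segment meets the environment; /xirseiriov/ is unchanged.
Rule 2 (pre-rhotic lowering): /i/ is a high vowel immediately before /r/, so it lowers to [e]. /i/ is a high vowel immediately before /r/, so it lowers to [e]. /xirseiriov/ → xerseeriov.
Rule 3 (final devoicing): /v/ is a voiced obstruent in word-final position, so it devoices to [f]. /xerseeriov/ → xerseeriof.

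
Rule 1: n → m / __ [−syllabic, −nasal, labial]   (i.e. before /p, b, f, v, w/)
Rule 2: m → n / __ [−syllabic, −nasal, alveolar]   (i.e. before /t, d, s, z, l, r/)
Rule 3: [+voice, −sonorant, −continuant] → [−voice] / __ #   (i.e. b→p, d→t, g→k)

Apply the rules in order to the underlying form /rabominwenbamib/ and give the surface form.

Rule 1 (nasal place assimilation): /n/ precedes the labial consonant /w/, so it assimilates in place to [m]. /n/ precedes the labial consonant /b/, so it assimilates in place to [m]. /rabominwenbamib/ → rabomimwembamib.
Rule 2 (nasal place assimilation): no segment meets the environment; /rabomimwembamib/ is unchanged.
Rule 3 (final devoicing): /b/ is a voiced stop in word-final position, so it devoices to [p]. /rabomimwembamib/ → rabomimwembamip.

rabomimwembamip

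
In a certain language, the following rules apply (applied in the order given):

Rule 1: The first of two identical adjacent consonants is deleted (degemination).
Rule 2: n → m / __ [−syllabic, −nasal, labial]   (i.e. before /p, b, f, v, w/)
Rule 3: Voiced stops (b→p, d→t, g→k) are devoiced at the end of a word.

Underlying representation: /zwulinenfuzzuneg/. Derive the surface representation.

zwulinemfuzunek

Rule 1 (degemination): /zz/ is a geminate; the first /z/ deletes. /zwulinenfuzzuneg/ → zwulinenfuzuneg.
Rule 2 (nasal place assimilation): /n/ precedes the labial consonant /f/, so it assimilates in place to [m]. /zwulinenfuzuneg/ → zwulinemfuzuneg.
Rule 3 (final devoicing): /g/ is a voiced stop in word-final position, so it devoices to [k]. /zwulinemfuzuneg/ → zwulinemfuzunek.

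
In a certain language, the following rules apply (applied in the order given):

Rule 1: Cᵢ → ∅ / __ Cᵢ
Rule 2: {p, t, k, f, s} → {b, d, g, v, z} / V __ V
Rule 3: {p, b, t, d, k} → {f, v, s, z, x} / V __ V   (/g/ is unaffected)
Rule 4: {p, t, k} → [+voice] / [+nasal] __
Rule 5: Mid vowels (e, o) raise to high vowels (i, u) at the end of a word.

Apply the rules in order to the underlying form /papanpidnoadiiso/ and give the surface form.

pavanbidnoaziizu

Rule 1 (degemination): no segment meets the environment; /papanpidnoadiiso/ is unchanged.
Rule 2 (intervocalic voicing): /p/ is a voiceless obstruent between vowels /a/ and /a/, so it voices to [b]. /s/ is a voiceless obstruent between vowels /i/ and /o/, so it voices to [z]. /papanpidnoadiiso/ → pabanpidnoadiizo.
Rule 3 (intervocalic spirantization): /b/ is a stop between vowels /a/ and /a/, so it spirantizes to the fricative [v]. /d/ is a stop between vowels /a/ and /i/, so it spirantizes to the fricative [z]. /pabanpidnoadiizo/ → pavanpidnoaziizo.
Rule 4 (post-nasal voicing): /p/ is a voiceless stop immediately after the nasal /n/, so it voices to [b]. /pavanpidnoaziizo/ → pavanbidnoaziizo.
Rule 5 (final vowel raising): /o/ is a mid vowel in word-final position, so it raises to [u]. /pavanbidnoaziizo/ → pavanbidnoaziizu.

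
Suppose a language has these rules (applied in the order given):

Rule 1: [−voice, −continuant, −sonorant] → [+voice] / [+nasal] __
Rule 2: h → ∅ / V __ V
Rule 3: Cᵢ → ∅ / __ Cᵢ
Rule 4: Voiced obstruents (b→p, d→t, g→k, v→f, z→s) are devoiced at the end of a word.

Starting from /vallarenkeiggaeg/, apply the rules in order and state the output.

Rule 1 (post-nasal voicing): /k/ is a voiceless stop immediately after the nasal /n/, so it voices to [g]. /vallarenkeiggaeg/ → vallarengeiggaeg.
Rule 2 (intervocalic h-deletion): no segment meets the environment; /vallarengeiggaeg/ is unchanged.
Rule 3 (degemination): /ll/ is a geminate; the first /l/ deletes. /gg/ is a geminate; the first /g/ deletes. /vallarengeiggaeg/ → valarengeigaeg.
Rule 4 (final devoicing): /g/ is a voiced obstruent in word-final position, so it devoices to [k]. /valarengeigaeg/ → valarengeigaek.

valarengeigaek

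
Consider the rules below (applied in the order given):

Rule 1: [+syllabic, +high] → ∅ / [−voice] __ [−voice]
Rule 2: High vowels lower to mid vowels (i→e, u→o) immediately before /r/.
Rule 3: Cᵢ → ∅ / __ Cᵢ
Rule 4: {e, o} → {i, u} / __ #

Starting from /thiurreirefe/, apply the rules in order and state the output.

Rule 1 (high vowel syncope): no segment meets the environment; /thiurreirefe/ is unchanged.
Rule 2 (pre-rhotic lowering): /u/ is a high vowel immediately before /r/, so it lowers to [o]. /i/ is a high vowel immediately before /r/, so it lowers to [e]. /thiurreirefe/ → thiorreerefe.
Rule 3 (degemination): /rr/ is a geminate; the first /r/ deletes. /thiorreerefe/ → thioreerefe.
Rule 4 (final vowel raising): /e/ is a mid vowel in word-final position, so it raises to [i]. /thioreerefe/ → thioreerefi.

thioreerefi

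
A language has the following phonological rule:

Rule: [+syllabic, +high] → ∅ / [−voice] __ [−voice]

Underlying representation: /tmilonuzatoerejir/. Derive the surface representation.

tmilonuzatoerejir

No segment of /tmilonuzatoerejir/ meets the structural description of the rule, so the form surfaces unchanged.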